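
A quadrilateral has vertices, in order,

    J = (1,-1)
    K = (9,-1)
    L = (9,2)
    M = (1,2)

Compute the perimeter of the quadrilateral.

|JK| = √((8)² + (0)²) = √64 = 8
|KL| = √((0)² + (3)²) = √9 = 3
|LM| = √((-8)² + (0)²) = √64 = 8
|MJ| = √((0)² + (-3)²) = √9 = 3
Perimeter = 8 + 3 + 8 + 3 = 22.

22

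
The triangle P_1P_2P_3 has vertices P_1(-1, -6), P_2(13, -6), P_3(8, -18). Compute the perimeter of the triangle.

|P_1P_2| = √((14)² + (0)²) = √196 = 14
|P_2P_3| = √((-5)² + (-12)²) = √169 = 13
|P_3P_1| = √((-9)² + (12)²) = √225 = 15
Perimeter = 14 + 13 + 15 = 42.

42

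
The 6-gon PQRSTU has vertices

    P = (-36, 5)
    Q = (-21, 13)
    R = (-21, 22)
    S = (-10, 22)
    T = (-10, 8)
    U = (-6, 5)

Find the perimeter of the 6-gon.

86

|PQ| = √((15)² + (8)²) = √289 = 17
|QR| = √((0)² + (9)²) = √81 = 9
|RS| = √((11)² + (0)²) = √121 = 11
|ST| = √((0)² + (-14)²) = √196 = 14
|TU| = √((4)² + (-3)²) = √25 = 5
|UP| = √((-30)² + (0)²) = √900 = 30
Perimeter = 17 + 9 + 11 + 14 + 5 + 30 = 86.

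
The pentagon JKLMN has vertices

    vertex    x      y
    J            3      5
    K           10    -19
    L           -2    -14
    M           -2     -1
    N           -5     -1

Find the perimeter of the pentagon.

|JK| = √((7)² + (-24)²) = √625 = 25
|KL| = √((-12)² + (5)²) = √169 = 13
|LM| = √((0)² + (13)²) = √169 = 13
|MN| = √((-3)² + (0)²) = √9 = 3
|NJ| = √((8)² + (6)²) = √100 = 10
Perimeter = 25 + 13 + 13 + 3 + 10 = 64.

64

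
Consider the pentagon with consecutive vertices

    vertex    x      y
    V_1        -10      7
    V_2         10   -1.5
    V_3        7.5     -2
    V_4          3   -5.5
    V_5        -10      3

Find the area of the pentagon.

Apply the surveyor's formula: 2A = Σ (x_i·y_{i+1} − x_{i+1}·y_i), indices taken mod 5.
Σ = (-55) + (-8.75) + (-35.25) + (-46) + (-40) = -185
Area = |Σ|/2 = 92.5.

92.5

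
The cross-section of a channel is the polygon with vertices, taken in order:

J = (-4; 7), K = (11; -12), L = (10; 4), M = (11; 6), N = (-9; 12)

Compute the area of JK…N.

161

Apply the shoelace (surveyor's) formula: 2A = Σ (x_i·y_{i+1} − x_{i+1}·y_i), indices taken mod 5.
Σ = (-29) + (164) + (16) + (186) + (-15) = 322
Area = |Σ|/2 = 161.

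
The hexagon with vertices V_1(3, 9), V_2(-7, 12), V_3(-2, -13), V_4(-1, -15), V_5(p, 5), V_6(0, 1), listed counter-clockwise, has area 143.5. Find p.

4

Write out the shoelace sum; only the two edges meeting at V_5 involve p:
2·Area = [((-1)·5 − p·(-15)) + (p·1 − 0·5)] + 228
       = 16·p + 223 = 287
⇒ p = 4.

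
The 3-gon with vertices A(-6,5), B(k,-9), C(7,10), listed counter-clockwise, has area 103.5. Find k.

Write out the shoelace sum; only the two edges meeting at B involve k:
2·Area = [((-6)·(-9) − k·5) + (k·10 − 7·(-9))] + 95
       = 5·k + 212 = 207
⇒ k = -1.

-1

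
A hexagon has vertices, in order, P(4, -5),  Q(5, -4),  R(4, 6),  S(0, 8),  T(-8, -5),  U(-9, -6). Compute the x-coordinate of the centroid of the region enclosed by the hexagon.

-95/223

Apply the shoelace (surveyor's) formula. First the cross-terms c_i = x_i·y_{i+1} − x_{i+1}·y_i:
  9, 46, 32, 64, 3, 69  ⇒  2A = 223, A = 111.5.
Then Σ (x_i + x_{i+1})·c_i = -285, so x̄ = -285 / (6·111.5) = -95/223.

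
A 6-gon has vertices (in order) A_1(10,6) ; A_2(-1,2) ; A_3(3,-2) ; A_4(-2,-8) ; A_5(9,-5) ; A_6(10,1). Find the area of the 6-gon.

Apply the shoelace formula: 2A = Σ (x_i·y_{i+1} − x_{i+1}·y_i), indices taken mod 6.
A_1→A_2: (10)(2) − (-1)(6) = 26
A_2→A_3: (-1)(-2) − (3)(2) = -4
A_3→A_4: (3)(-8) − (-2)(-2) = -28
A_4→A_5: (-2)(-5) − (9)(-8) = 82
A_5→A_6: (9)(1) − (10)(-5) = 59
A_6→A_1: (10)(6) − (10)(1) = 50
Σ = 185
Area = |Σ|/2 = 92.5.

92.5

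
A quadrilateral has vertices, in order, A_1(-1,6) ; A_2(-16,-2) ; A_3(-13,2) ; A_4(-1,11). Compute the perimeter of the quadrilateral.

|A_1A_2| = √((-15)² + (-8)²) = √289 = 17
|A_2A_3| = √((3)² + (4)²) = √25 = 5
|A_3A_4| = √((12)² + (9)²) = √225 = 15
|A_4A_1| = √((0)² + (-5)²) = √25 = 5
Perimeter = 17 + 5 + 15 + 5 = 42.

42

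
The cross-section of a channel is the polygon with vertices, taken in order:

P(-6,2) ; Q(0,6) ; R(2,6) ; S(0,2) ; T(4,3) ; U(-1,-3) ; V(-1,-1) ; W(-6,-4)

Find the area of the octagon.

Σ = (-36) + (-12) + (4) + (-8) + (-9) + (-2) + (-2) + (-36) = -101
Area = |Σ|/2 = 50.5.

50.5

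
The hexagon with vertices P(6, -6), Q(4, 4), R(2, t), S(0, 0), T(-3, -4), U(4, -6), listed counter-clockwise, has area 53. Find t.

The doubled signed area Σ (x_i y_{i+1} − x_{i+1} y_i) is linear in t.
With t=0 it equals 86; the coefficient of t is 4 (from the two edges through R).
So 4·t + 86 = 2·53 = 106 ⇒ t = 5.

5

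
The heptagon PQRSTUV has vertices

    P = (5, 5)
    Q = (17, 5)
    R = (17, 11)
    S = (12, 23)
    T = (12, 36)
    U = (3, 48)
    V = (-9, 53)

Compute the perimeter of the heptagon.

122

|PQ| = √((12)² + (0)²) = √144 = 12
|QR| = √((0)² + (6)²) = √36 = 6
|RS| = √((-5)² + (12)²) = √169 = 13
|ST| = √((0)² + (13)²) = √169 = 13
|TU| = √((-9)² + (12)²) = √225 = 15
|UV| = √((-12)² + (5)²) = √169 = 13
|VP| = √((14)² + (-48)²) = √2500 = 50
Perimeter = 12 + 6 + 13 + 13 + 15 + 13 + 50 = 122.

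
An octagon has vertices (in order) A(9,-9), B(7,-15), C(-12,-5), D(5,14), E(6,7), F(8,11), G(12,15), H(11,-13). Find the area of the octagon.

392

A→B: (9)(-15) − (7)(-9) = -72
B→C: (7)(-5) − (-12)(-15) = -215
C→D: (-12)(14) − (5)(-5) = -143
D→E: (5)(7) − (6)(14) = -49
E→F: (6)(11) − (8)(7) = 10
F→G: (8)(15) − (12)(11) = -12
G→H: (12)(-13) − (11)(15) = -321
H→A: (11)(-9) − (9)(-13) = 18
Σ = -784
Area = |Σ|/2 = 392.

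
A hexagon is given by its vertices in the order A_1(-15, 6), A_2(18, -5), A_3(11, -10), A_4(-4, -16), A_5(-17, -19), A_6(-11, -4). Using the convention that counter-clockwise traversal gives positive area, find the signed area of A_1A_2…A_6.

-418.5

Σ = (-33) + (-125) + (-216) + (-196) + (-141) + (-126) = -837
Signed area = Σ/2 = -418.5 (negative ⇒ clockwise traversal).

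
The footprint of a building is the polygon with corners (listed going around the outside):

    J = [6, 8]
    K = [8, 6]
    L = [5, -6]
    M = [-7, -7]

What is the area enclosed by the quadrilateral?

98.5

Cross-terms: -28, -78, -77, -14  ⇒  Σ = -197
Area = |Σ|/2 = 98.5.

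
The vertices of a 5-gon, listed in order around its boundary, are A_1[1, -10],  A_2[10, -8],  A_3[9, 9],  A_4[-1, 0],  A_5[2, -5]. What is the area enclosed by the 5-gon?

126.5

Apply the shoelace (surveyor's) formula: 2A = Σ (x_i·y_{i+1} − x_{i+1}·y_i), indices taken mod 5.
Σ = (92) + (162) + (9) + (5) + (-15) = 253
Area = |Σ|/2 = 126.5.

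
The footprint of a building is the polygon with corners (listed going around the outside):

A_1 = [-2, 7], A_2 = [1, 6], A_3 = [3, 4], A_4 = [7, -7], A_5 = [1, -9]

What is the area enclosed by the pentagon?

74.5

A_1→A_2: (-2)(6) − (1)(7) = -19
A_2→A_3: (1)(4) − (3)(6) = -14
A_3→A_4: (3)(-7) − (7)(4) = -49
A_4→A_5: (7)(-9) − (1)(-7) = -56
A_5→A_1: (1)(7) − (-2)(-9) = -11
Σ = -149
Area = |Σ|/2 = 74.5.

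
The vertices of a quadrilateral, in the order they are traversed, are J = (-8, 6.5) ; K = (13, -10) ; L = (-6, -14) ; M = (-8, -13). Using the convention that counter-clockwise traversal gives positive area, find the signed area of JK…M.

Apply Gauss's area formula: 2A = Σ (x_i·y_{i+1} − x_{i+1}·y_i), indices taken mod 4.
Σ = (-4.5) + (-242) + (-34) + (-156) = -436.5
Signed area = Σ/2 = -218.25 (negative ⇒ clockwise traversal).

-218.25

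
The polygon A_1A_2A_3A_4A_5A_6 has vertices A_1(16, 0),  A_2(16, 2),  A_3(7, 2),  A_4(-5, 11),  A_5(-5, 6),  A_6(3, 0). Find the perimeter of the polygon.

54

|A_1A_2| = √((0)² + (2)²) = √4 = 2
|A_2A_3| = √((-9)² + (0)²) = √81 = 9
|A_3A_4| = √((-12)² + (9)²) = √225 = 15
|A_4A_5| = √((0)² + (-5)²) = √25 = 5
|A_5A_6| = √((8)² + (-6)²) = √100 = 10
|A_6A_1| = √((13)² + (0)²) = √169 = 13
Perimeter = 2 + 9 + 15 + 5 + 10 + 13 = 54.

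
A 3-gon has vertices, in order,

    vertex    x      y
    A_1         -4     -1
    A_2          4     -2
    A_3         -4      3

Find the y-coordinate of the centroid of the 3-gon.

0

Apply the surveyor's formula. First the cross-terms c_i = x_i·y_{i+1} − x_{i+1}·y_i:
  12, 4, 16  ⇒  2A = 32, A = 16.
Then Σ (y_i + y_{i+1})·c_i = 0, so ȳ = 0 / (6·16) = 0.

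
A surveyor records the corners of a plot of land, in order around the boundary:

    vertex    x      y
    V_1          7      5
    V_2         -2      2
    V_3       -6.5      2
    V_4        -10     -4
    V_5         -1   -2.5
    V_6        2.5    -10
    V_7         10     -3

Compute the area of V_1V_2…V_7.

Apply Gauss's area formula: 2A = Σ (x_i·y_{i+1} − x_{i+1}·y_i), indices taken mod 7.
Σ = (24) + (9) + (46) + (21) + (16.25) + (92.5) + (71) = 279.75
Area = |Σ|/2 = 139.875.

139.875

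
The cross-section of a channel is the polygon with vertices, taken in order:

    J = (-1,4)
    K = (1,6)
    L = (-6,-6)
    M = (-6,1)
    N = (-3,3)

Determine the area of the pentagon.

J→K: (-1)(6) − (1)(4) = -10
K→L: (1)(-6) − (-6)(6) = 30
L→M: (-6)(1) − (-6)(-6) = -42
M→N: (-6)(3) − (-3)(1) = -15
N→J: (-3)(4) − (-1)(3) = -9
Σ = -46
Area = |Σ|/2 = 23.

23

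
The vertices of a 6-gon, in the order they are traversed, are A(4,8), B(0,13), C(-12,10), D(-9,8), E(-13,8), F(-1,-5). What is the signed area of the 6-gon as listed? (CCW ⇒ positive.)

Apply the shoelace formula: 2A = Σ (x_i·y_{i+1} − x_{i+1}·y_i), indices taken mod 6.
Cross-terms: 52, 156, -6, 32, 73, 12  ⇒  Σ = 319
Signed area = Σ/2 = 159.5 (positive ⇒ counter-clockwise traversal).

159.5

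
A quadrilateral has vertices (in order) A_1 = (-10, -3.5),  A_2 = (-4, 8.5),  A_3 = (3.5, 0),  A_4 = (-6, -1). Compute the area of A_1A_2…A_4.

Apply the shoelace (surveyor's) formula: 2A = Σ (x_i·y_{i+1} − x_{i+1}·y_i), indices taken mod 4.
Σ = (-99) + (-29.75) + (-3.5) + (11) = -121.25
Area = |Σ|/2 = 60.625.

60.625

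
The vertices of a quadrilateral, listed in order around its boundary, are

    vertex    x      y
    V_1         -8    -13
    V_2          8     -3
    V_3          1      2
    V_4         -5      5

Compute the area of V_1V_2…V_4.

Apply Gauss's area formula: 2A = Σ (x_i·y_{i+1} − x_{i+1}·y_i), indices taken mod 4.
Σ = (128) + (19) + (15) + (105) = 267
Area = |Σ|/2 = 133.5.

133.5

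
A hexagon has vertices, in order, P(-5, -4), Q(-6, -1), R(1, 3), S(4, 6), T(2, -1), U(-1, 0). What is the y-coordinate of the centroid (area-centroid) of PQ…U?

Apply the shoelace formula. First the cross-terms c_i = x_i·y_{i+1} − x_{i+1}·y_i:
  -19, -17, -6, -16, -1, 4  ⇒  2A = -55, A = -27.5.
Then Σ (y_i + y_{i+1})·c_i = -88, so ȳ = -88 / (6·(-27.5)) = 8/15.

8/15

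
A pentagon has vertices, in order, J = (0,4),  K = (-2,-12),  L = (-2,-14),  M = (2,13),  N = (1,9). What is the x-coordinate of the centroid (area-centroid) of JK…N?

-13/69

Apply the surveyor's formula. First the cross-terms c_i = x_i·y_{i+1} − x_{i+1}·y_i:
  8, 4, 2, 5, 4  ⇒  2A = 23, A = 11.5.
Then Σ (x_i + x_{i+1})·c_i = -13, so x̄ = -13 / (6·11.5) = -13/69.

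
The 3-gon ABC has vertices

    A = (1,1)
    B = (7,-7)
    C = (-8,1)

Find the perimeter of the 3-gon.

36

|AB| = √((6)² + (-8)²) = √100 = 10
|BC| = √((-15)² + (8)²) = √289 = 17
|CA| = √((9)² + (0)²) = √81 = 9
Perimeter = 10 + 17 + 9 = 36.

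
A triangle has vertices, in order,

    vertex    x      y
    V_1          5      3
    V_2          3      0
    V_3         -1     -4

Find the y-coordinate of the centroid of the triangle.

-1/3

Apply Gauss's area formula. First the cross-terms c_i = x_i·y_{i+1} − x_{i+1}·y_i:
  -9, -12, 17  ⇒  2A = -4, A = -2.
Then Σ (y_i + y_{i+1})·c_i = 4, so ȳ = 4 / (6·(-2)) = -1/3.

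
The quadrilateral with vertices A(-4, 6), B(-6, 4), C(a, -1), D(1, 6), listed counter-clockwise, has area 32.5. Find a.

Write out the shoelace sum; only the two edges meeting at C involve a:
2·Area = [((-6)·(-1) − a·4) + (a·6 − 1·(-1))] + 50
       = 2·a + 57 = 65
⇒ a = 4.

4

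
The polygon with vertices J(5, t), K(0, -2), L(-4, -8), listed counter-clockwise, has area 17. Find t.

The doubled signed area Σ (x_i y_{i+1} − x_{i+1} y_i) is linear in t.
With t=0 it equals 22; the coefficient of t is -4 (from the two edges through J).
So -4·t + 22 = 2·17 = 34 ⇒ t = -3.

-3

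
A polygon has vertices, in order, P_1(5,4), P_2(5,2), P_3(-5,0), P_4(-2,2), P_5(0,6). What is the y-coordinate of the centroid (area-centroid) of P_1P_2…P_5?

Apply the shoelace formula. First the cross-terms c_i = x_i·y_{i+1} − x_{i+1}·y_i:
  -10, 10, -10, -12, -30  ⇒  2A = -52, A = -26.
Then Σ (y_i + y_{i+1})·c_i = -456, so ȳ = -456 / (6·(-26)) = 38/13.

38/13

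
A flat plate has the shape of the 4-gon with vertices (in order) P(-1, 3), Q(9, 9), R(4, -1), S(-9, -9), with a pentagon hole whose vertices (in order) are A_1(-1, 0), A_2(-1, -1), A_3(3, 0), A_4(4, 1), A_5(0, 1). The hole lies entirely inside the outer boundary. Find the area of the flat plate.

Outer boundary:
P→Q: (-1)(9) − (9)(3) = -36
Q→R: (9)(-1) − (4)(9) = -45
R→S: (4)(-9) − (-9)(-1) = -45
S→P: (-9)(3) − (-1)(-9) = -36
Σ = -162
Area = |Σ|/2 = 81.
Hole:
Σ = (1) + (3) + (3) + (4) + (1) = 12
Area = |Σ|/2 = 6.
Net area = 81 − 6 = 75.

75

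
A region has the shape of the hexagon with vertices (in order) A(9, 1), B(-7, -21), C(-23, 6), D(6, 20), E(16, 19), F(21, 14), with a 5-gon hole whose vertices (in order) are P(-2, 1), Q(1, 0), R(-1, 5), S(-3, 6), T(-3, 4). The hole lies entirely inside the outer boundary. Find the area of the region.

832.5

Outer boundary:
Σ = (-182) + (-525) + (-496) + (-206) + (-175) + (-105) = -1689
Area = |Σ|/2 = 844.5.
Hole:
P→Q: (-2)(0) − (1)(1) = -1
Q→R: (1)(5) − (-1)(0) = 5
R→S: (-1)(6) − (-3)(5) = 9
S→T: (-3)(4) − (-3)(6) = 6
T→P: (-3)(1) − (-2)(4) = 5
Σ = 24
Area = |Σ|/2 = 12.
Net area = 844.5 − 12 = 832.5.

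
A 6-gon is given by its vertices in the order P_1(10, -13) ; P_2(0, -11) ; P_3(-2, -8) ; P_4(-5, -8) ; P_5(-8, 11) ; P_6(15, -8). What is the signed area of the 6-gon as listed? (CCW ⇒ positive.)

-245.5

Cross-terms: -110, -22, -24, -119, -101, -115  ⇒  Σ = -491
Signed area = Σ/2 = -245.5 (negative ⇒ clockwise traversal).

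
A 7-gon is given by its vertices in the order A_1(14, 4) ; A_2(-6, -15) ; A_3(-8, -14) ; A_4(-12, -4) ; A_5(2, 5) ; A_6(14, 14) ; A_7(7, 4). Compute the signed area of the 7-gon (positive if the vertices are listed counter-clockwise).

-261

Apply the shoelace (surveyor's) formula: 2A = Σ (x_i·y_{i+1} − x_{i+1}·y_i), indices taken mod 7.
A_1→A_2: (14)(-15) − (-6)(4) = -186
A_2→A_3: (-6)(-14) − (-8)(-15) = -36
A_3→A_4: (-8)(-4) − (-12)(-14) = -136
A_4→A_5: (-12)(5) − (2)(-4) = -52
A_5→A_6: (2)(14) − (14)(5) = -42
A_6→A_7: (14)(4) − (7)(14) = -42
A_7→A_1: (7)(4) − (14)(4) = -28
Σ = -522
Signed area = Σ/2 = -261 (negative ⇒ clockwise traversal).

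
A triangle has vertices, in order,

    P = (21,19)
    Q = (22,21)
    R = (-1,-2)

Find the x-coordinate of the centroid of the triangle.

Apply Gauss's area formula. First the cross-terms c_i = x_i·y_{i+1} − x_{i+1}·y_i:
  23, -23, 23  ⇒  2A = 23, A = 11.5.
Then Σ (x_i + x_{i+1})·c_i = 966, so x̄ = 966 / (6·11.5) = 14.

14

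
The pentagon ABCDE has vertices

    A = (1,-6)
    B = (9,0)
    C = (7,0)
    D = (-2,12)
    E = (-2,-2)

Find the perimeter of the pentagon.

|AB| = √((8)² + (6)²) = √100 = 10
|BC| = √((-2)² + (0)²) = √4 = 2
|CD| = √((-9)² + (12)²) = √225 = 15
|DE| = √((0)² + (-14)²) = √196 = 14
|EA| = √((3)² + (-4)²) = √25 = 5
Perimeter = 10 + 2 + 15 + 14 + 5 = 46.

46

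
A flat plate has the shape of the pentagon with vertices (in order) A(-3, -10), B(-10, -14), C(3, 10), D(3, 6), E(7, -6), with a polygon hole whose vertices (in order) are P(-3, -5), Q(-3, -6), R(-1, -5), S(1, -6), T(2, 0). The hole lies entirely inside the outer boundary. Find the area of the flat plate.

Outer boundary:
Apply the surveyor's formula: 2A = Σ (x_i·y_{i+1} − x_{i+1}·y_i), indices taken mod 5.
Σ = (-58) + (-58) + (-12) + (-60) + (-88) = -276
Area = |Σ|/2 = 138.
Hole:
Cross-terms: 3, 9, 11, 12, -10  ⇒  Σ = 25
Area = |Σ|/2 = 12.5.
Net area = 138 − 12.5 = 125.5.

125.5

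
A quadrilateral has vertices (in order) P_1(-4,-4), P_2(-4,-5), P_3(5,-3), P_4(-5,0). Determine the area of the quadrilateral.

P_1→P_2: (-4)(-5) − (-4)(-4) = 4
P_2→P_3: (-4)(-3) − (5)(-5) = 37
P_3→P_4: (5)(0) − (-5)(-3) = -15
P_4→P_1: (-5)(-4) − (-4)(0) = 20
Σ = 46
Area = |Σ|/2 = 23.

23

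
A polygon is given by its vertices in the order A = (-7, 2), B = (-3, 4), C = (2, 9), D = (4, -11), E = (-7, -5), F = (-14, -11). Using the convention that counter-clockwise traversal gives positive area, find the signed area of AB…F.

Apply the shoelace (surveyor's) formula: 2A = Σ (x_i·y_{i+1} − x_{i+1}·y_i), indices taken mod 6.
A→B: (-7)(4) − (-3)(2) = -22
B→C: (-3)(9) − (2)(4) = -35
C→D: (2)(-11) − (4)(9) = -58
D→E: (4)(-5) − (-7)(-11) = -97
E→F: (-7)(-11) − (-14)(-5) = 7
F→A: (-14)(2) − (-7)(-11) = -105
Σ = -310
Signed area = Σ/2 = -155 (negative ⇒ clockwise traversal).

-155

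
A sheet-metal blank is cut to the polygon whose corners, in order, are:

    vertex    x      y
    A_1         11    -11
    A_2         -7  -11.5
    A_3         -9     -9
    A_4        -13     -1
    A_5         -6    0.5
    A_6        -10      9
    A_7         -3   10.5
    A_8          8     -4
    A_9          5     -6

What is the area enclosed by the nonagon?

290.25

Apply the shoelace (surveyor's) formula: 2A = Σ (x_i·y_{i+1} − x_{i+1}·y_i), indices taken mod 9.
A_1→A_2: (11)(-11.5) − (-7)(-11) = -203.5
A_2→A_3: (-7)(-9) − (-9)(-11.5) = -40.5
A_3→A_4: (-9)(-1) − (-13)(-9) = -108
A_4→A_5: (-13)(0.5) − (-6)(-1) = -12.5
A_5→A_6: (-6)(9) − (-10)(0.5) = -49
A_6→A_7: (-10)(10.5) − (-3)(9) = -78
A_7→A_8: (-3)(-4) − (8)(10.5) = -72
A_8→A_9: (8)(-6) − (5)(-4) = -28
A_9→A_1: (5)(-11) − (11)(-6) = 11
Σ = -580.5
Area = |Σ|/2 = 290.25.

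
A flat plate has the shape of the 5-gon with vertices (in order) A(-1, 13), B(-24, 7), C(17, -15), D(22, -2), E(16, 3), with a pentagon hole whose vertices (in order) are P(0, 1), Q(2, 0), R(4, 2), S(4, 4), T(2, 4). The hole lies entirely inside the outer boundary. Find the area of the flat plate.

Outer boundary:
Apply the shoelace (surveyor's) formula: 2A = Σ (x_i·y_{i+1} − x_{i+1}·y_i), indices taken mod 5.
Cross-terms: 305, 241, 296, 98, 211  ⇒  Σ = 1151
Area = |Σ|/2 = 575.5.
Hole:
Apply Gauss's area formula: 2A = Σ (x_i·y_{i+1} − x_{i+1}·y_i), indices taken mod 5.
P→Q: (0)(0) − (2)(1) = -2
Q→R: (2)(2) − (4)(0) = 4
R→S: (4)(4) − (4)(2) = 8
S→T: (4)(4) − (2)(4) = 8
T→P: (2)(1) − (0)(4) = 2
Σ = 20
Area = |Σ|/2 = 10.
Net area = 575.5 − 10 = 565.5.

565.5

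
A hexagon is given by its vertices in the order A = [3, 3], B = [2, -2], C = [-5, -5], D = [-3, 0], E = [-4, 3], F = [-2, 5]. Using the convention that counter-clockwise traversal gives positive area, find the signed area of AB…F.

Σ = (-12) + (-20) + (-15) + (-9) + (-14) + (-21) = -91
Signed area = Σ/2 = -45.5 (negative ⇒ clockwise traversal).

-45.5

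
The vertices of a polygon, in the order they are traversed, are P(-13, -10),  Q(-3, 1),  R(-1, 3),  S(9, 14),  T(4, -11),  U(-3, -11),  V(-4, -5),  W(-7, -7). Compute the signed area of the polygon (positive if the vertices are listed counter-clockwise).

-190.5

Σ = (-43) + (-8) + (-41) + (-155) + (-77) + (-29) + (-7) + (-21) = -381
Signed area = Σ/2 = -190.5 (negative ⇒ clockwise traversal).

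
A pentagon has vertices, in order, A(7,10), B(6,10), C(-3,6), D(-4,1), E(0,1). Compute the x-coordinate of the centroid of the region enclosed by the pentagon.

Apply the shoelace formula. First the cross-terms c_i = x_i·y_{i+1} − x_{i+1}·y_i:
  10, 66, 21, -4, -7  ⇒  2A = 86, A = 43.
Then Σ (x_i + x_{i+1})·c_i = 148, so x̄ = 148 / (6·43) = 74/129.

74/129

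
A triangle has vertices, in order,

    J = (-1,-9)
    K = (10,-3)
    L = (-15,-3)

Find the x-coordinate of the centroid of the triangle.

Apply the shoelace formula. First the cross-terms c_i = x_i·y_{i+1} − x_{i+1}·y_i:
  93, -75, 132  ⇒  2A = 150, A = 75.
Then Σ (x_i + x_{i+1})·c_i = -900, so x̄ = -900 / (6·75) = -2.

-2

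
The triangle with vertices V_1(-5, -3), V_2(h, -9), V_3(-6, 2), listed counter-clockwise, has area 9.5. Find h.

0

Write out the shoelace sum; only the two edges meeting at V_2 involve h:
2·Area = [((-5)·(-9) − h·(-3)) + (h·2 − (-6)·(-9))] + 28
       = 5·h + 19 = 19
⇒ h = 0.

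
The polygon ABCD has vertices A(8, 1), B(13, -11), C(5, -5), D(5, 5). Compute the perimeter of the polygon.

|AB| = √((5)² + (-12)²) = √169 = 13
|BC| = √((-8)² + (6)²) = √100 = 10
|CD| = √((0)² + (10)²) = √100 = 10
|DA| = √((3)² + (-4)²) = √25 = 5
Perimeter = 13 + 10 + 10 + 5 = 38.

38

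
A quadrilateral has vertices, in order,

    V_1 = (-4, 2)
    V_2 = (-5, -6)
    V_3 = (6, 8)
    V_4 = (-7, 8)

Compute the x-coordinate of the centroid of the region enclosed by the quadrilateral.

-51/38

Apply the shoelace (surveyor's) formula. First the cross-terms c_i = x_i·y_{i+1} − x_{i+1}·y_i:
  34, -4, 104, 18  ⇒  2A = 152, A = 76.
Then Σ (x_i + x_{i+1})·c_i = -612, so x̄ = -612 / (6·76) = -51/38.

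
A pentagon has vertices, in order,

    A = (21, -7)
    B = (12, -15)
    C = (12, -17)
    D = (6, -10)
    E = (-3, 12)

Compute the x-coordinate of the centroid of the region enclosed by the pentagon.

1395/154

Apply Gauss's area formula. First the cross-terms c_i = x_i·y_{i+1} − x_{i+1}·y_i:
  -231, -24, -18, 42, -231  ⇒  2A = -462, A = -231.
Then Σ (x_i + x_{i+1})·c_i = -12555, so x̄ = -12555 / (6·(-231)) = 1395/154.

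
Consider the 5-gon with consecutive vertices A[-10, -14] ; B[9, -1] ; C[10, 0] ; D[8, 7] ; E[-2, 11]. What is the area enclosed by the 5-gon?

228

Σ = (136) + (10) + (70) + (102) + (138) = 456
Area = |Σ|/2 = 228.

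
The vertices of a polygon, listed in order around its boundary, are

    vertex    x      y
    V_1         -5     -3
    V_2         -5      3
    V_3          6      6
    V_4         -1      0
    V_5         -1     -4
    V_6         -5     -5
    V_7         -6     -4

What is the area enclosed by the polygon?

Apply Gauss's area formula: 2A = Σ (x_i·y_{i+1} − x_{i+1}·y_i), indices taken mod 7.
Σ = (-30) + (-48) + (6) + (4) + (-15) + (-10) + (-2) = -95
Area = |Σ|/2 = 47.5.

47.5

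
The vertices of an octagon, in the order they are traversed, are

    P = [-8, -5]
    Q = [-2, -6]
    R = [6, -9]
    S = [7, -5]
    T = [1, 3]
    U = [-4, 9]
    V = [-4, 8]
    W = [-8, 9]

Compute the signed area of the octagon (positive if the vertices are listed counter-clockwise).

158

Apply the shoelace (surveyor's) formula: 2A = Σ (x_i·y_{i+1} − x_{i+1}·y_i), indices taken mod 8.
Σ = (38) + (54) + (33) + (26) + (21) + (4) + (28) + (112) = 316
Signed area = Σ/2 = 158 (positive ⇒ counter-clockwise traversal).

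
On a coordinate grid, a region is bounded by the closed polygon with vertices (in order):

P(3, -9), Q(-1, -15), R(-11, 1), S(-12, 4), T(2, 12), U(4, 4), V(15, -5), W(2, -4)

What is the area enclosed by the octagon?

Σ = (-54) + (-166) + (-32) + (-152) + (-40) + (-80) + (-50) + (-6) = -580
Area = |Σ|/2 = 290.

290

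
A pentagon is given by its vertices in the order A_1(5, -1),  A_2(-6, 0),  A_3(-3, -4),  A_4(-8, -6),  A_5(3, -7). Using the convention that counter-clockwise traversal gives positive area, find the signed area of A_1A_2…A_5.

55

Apply the surveyor's formula: 2A = Σ (x_i·y_{i+1} − x_{i+1}·y_i), indices taken mod 5.
Cross-terms: -6, 24, -14, 74, 32  ⇒  Σ = 110
Signed area = Σ/2 = 55 (positive ⇒ counter-clockwise traversal).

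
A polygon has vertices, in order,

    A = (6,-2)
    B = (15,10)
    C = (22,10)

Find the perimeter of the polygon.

|AB| = √((9)² + (12)²) = √225 = 15
|BC| = √((7)² + (0)²) = √49 = 7
|CA| = √((-16)² + (-12)²) = √400 = 20
Perimeter = 15 + 7 + 20 = 42.

42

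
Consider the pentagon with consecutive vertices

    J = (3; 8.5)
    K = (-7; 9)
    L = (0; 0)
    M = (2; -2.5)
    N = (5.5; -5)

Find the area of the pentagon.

76

Apply Gauss's area formula: 2A = Σ (x_i·y_{i+1} − x_{i+1}·y_i), indices taken mod 5.
Σ = (86.5) + (0) + (0) + (3.75) + (61.75) = 152
Area = |Σ|/2 = 76.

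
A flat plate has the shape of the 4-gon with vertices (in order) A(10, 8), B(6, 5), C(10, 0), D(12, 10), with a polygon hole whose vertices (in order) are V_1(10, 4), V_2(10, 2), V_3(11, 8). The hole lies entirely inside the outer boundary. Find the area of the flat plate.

23

Outer boundary:
Apply the shoelace (surveyor's) formula: 2A = Σ (x_i·y_{i+1} − x_{i+1}·y_i), indices taken mod 4.
A→B: (10)(5) − (6)(8) = 2
B→C: (6)(0) − (10)(5) = -50
C→D: (10)(10) − (12)(0) = 100
D→A: (12)(8) − (10)(10) = -4
Σ = 48
Area = |Σ|/2 = 24.
Hole:
Σ = (-20) + (58) + (-36) = 2
Area = |Σ|/2 = 1.
Net area = 24 − 1 = 23.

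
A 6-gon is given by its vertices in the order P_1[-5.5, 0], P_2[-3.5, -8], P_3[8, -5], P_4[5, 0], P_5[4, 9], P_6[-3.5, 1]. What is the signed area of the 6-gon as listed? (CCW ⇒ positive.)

118.25

Apply the surveyor's formula: 2A = Σ (x_i·y_{i+1} − x_{i+1}·y_i), indices taken mod 6.
Σ = (44) + (81.5) + (25) + (45) + (35.5) + (5.5) = 236.5
Signed area = Σ/2 = 118.25 (positive ⇒ counter-clockwise traversal).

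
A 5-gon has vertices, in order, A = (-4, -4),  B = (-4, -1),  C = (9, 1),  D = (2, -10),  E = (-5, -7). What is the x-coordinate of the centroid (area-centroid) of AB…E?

11/9

Apply Gauss's area formula. First the cross-terms c_i = x_i·y_{i+1} − x_{i+1}·y_i:
  -12, 5, -92, -64, -8  ⇒  2A = -171, A = -85.5.
Then Σ (x_i + x_{i+1})·c_i = -627, so x̄ = -627 / (6·(-85.5)) = 11/9.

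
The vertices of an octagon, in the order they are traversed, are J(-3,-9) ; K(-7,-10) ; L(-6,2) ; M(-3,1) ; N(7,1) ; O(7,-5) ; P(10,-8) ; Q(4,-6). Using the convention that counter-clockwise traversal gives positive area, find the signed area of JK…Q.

-123.5

Σ = (-33) + (-74) + (0) + (-10) + (-42) + (-6) + (-28) + (-54) = -247
Signed area = Σ/2 = -123.5 (negative ⇒ clockwise traversal).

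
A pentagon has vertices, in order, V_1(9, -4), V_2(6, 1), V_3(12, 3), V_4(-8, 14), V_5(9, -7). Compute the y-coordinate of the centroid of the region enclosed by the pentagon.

Apply the shoelace (surveyor's) formula. First the cross-terms c_i = x_i·y_{i+1} − x_{i+1}·y_i:
  33, 6, 192, -70, 27  ⇒  2A = 188, A = 94.
Then Σ (y_i + y_{i+1})·c_i = 2402, so ȳ = 2402 / (6·94) = 1201/282.

1201/282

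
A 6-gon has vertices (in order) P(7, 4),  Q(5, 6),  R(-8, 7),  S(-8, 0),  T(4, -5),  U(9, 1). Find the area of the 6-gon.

Apply the shoelace formula: 2A = Σ (x_i·y_{i+1} − x_{i+1}·y_i), indices taken mod 6.
Cross-terms: 22, 83, 56, 40, 49, 29  ⇒  Σ = 279
Area = |Σ|/2 = 139.5.

139.5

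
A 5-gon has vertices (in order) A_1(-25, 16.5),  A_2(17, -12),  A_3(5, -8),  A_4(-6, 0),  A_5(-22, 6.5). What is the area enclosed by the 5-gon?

172

Cross-terms: 19.5, -76, -48, -39, -200.5  ⇒  Σ = -344
Area = |Σ|/2 = 172.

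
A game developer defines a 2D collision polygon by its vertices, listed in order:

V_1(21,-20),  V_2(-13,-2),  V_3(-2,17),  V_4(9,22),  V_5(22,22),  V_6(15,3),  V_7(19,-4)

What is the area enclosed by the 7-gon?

843.5

Σ = (-302) + (-225) + (-197) + (-286) + (-264) + (-117) + (-296) = -1687
Area = |Σ|/2 = 843.5.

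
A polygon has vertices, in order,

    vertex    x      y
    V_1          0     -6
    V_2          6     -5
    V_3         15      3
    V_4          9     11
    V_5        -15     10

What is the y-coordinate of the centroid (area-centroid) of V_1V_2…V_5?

785/204

Apply the surveyor's formula. First the cross-terms c_i = x_i·y_{i+1} − x_{i+1}·y_i:
  36, 93, 138, 255, 90  ⇒  2A = 612, A = 306.
Then Σ (y_i + y_{i+1})·c_i = 7065, so ȳ = 7065 / (6·306) = 785/204.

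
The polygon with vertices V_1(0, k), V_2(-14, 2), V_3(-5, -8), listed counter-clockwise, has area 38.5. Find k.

Write out the shoelace sum; only the two edges meeting at V_1 involve k:
2·Area = [((-5)·k − 0·(-8)) + (0·2 − (-14)·k)] + 122
       = 9·k + 122 = 77
⇒ k = -5.

-5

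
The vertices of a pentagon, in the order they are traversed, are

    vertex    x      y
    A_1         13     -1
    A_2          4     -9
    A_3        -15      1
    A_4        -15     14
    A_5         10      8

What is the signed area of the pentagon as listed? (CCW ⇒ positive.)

Σ = (-113) + (-131) + (-195) + (-260) + (-114) = -813
Signed area = Σ/2 = -406.5 (negative ⇒ clockwise traversal).

-406.5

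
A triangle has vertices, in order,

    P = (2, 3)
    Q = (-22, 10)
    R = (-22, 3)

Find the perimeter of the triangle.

|PQ| = √((-24)² + (7)²) = √625 = 25
|QR| = √((0)² + (-7)²) = √49 = 7
|RP| = √((24)² + (0)²) = √576 = 24
Perimeter = 25 + 7 + 24 = 56.

56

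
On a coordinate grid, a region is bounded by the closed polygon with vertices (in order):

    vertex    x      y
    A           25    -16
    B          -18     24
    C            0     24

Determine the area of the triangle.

Apply the shoelace formula: 2A = Σ (x_i·y_{i+1} − x_{i+1}·y_i), indices taken mod 3.
Σ = (312) + (-432) + (-600) = -720
Area = |Σ|/2 = 360.

360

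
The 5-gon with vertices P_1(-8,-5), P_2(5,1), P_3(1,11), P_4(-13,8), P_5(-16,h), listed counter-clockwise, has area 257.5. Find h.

-17

The doubled signed area Σ (x_i y_{i+1} − x_{i+1} y_i) is linear in h.
With h=0 it equals 430; the coefficient of h is -5 (from the two edges through P_5).
So -5·h + 430 = 2·257.5 = 515 ⇒ h = -17.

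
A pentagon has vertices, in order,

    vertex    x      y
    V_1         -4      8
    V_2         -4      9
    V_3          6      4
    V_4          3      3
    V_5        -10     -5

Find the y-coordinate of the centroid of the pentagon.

422/153

Apply the surveyor's formula. First the cross-terms c_i = x_i·y_{i+1} − x_{i+1}·y_i:
  -4, -70, 6, 15, -100  ⇒  2A = -153, A = -76.5.
Then Σ (y_i + y_{i+1})·c_i = -1266, so ȳ = -1266 / (6·(-76.5)) = 422/153.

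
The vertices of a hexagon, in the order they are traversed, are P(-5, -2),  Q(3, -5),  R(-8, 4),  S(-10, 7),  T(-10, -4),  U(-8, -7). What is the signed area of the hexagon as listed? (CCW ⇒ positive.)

58

Σ = (31) + (-28) + (-16) + (110) + (38) + (-19) = 116
Signed area = Σ/2 = 58 (positive ⇒ counter-clockwise traversal).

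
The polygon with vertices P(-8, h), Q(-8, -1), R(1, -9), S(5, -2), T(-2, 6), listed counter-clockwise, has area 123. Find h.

Write out the shoelace sum; only the two edges meeting at P involve h:
2·Area = [((-2)·h − (-8)·6) + ((-8)·(-1) − (-8)·h)] + 142
       = 6·h + 198 = 246
⇒ h = 8.

8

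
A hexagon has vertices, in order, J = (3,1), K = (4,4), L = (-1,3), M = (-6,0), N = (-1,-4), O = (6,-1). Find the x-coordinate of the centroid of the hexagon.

4/75

Apply the shoelace (surveyor's) formula. First the cross-terms c_i = x_i·y_{i+1} − x_{i+1}·y_i:
  8, 16, 18, 24, 25, 9  ⇒  2A = 100, A = 50.
Then Σ (x_i + x_{i+1})·c_i = 16, so x̄ = 16 / (6·50) = 4/75.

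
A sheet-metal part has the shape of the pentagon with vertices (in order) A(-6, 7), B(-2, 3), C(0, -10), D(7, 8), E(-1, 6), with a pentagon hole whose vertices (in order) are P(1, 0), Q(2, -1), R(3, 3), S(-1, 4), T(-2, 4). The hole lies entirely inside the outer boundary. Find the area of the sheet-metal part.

Outer boundary:
Apply the shoelace formula: 2A = Σ (x_i·y_{i+1} − x_{i+1}·y_i), indices taken mod 5.
Cross-terms: -4, 20, 70, 50, 29  ⇒  Σ = 165
Area = |Σ|/2 = 82.5.
Hole:
Apply Gauss's area formula: 2A = Σ (x_i·y_{i+1} − x_{i+1}·y_i), indices taken mod 5.
P→Q: (1)(-1) − (2)(0) = -1
Q→R: (2)(3) − (3)(-1) = 9
R→S: (3)(4) − (-1)(3) = 15
S→T: (-1)(4) − (-2)(4) = 4
T→P: (-2)(0) − (1)(4) = -4
Σ = 23
Area = |Σ|/2 = 11.5.
Net area = 82.5 − 11.5 = 71.

71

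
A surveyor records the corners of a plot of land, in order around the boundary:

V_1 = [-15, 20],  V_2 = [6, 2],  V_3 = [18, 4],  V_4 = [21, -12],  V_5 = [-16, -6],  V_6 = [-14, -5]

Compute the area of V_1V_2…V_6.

V_1→V_2: (-15)(2) − (6)(20) = -150
V_2→V_3: (6)(4) − (18)(2) = -12
V_3→V_4: (18)(-12) − (21)(4) = -300
V_4→V_5: (21)(-6) − (-16)(-12) = -318
V_5→V_6: (-16)(-5) − (-14)(-6) = -4
V_6→V_1: (-14)(20) − (-15)(-5) = -355
Σ = -1139
Area = |Σ|/2 = 569.5.

569.5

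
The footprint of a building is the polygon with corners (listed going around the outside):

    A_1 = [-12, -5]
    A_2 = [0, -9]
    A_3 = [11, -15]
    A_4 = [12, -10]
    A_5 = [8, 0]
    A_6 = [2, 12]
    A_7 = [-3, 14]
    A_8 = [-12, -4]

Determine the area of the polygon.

354.5

Σ = (108) + (99) + (70) + (80) + (96) + (64) + (180) + (12) = 709
Area = |Σ|/2 = 354.5.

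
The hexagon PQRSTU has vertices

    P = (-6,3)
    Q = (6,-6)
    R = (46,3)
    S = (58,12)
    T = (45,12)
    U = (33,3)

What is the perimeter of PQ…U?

|PQ| = √((12)² + (-9)²) = √225 = 15
|QR| = √((40)² + (9)²) = √1681 = 41
|RS| = √((12)² + (9)²) = √225 = 15
|ST| = √((-13)² + (0)²) = √169 = 13
|TU| = √((-12)² + (-9)²) = √225 = 15
|UP| = √((-39)² + (0)²) = √1521 = 39
Perimeter = 15 + 41 + 15 + 13 + 15 + 39 = 138.

138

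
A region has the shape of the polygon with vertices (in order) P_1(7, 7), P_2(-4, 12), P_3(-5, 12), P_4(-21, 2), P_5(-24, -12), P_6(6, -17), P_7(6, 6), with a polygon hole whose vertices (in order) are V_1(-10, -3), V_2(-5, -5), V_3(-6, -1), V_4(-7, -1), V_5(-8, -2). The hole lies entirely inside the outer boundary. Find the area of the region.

632.5

Outer boundary:
Apply the surveyor's formula: 2A = Σ (x_i·y_{i+1} − x_{i+1}·y_i), indices taken mod 7.
Σ = (112) + (12) + (242) + (300) + (480) + (138) + (0) = 1284
Area = |Σ|/2 = 642.
Hole:
Apply the shoelace (surveyor's) formula: 2A = Σ (x_i·y_{i+1} − x_{i+1}·y_i), indices taken mod 5.
Σ = (35) + (-25) + (-1) + (6) + (4) = 19
Area = |Σ|/2 = 9.5.
Net area = 642 − 9.5 = 632.5.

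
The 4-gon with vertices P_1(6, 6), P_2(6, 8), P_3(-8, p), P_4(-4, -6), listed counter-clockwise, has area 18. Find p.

The doubled signed area Σ (x_i y_{i+1} − x_{i+1} y_i) is linear in p.
With p=0 it equals 136; the coefficient of p is 10 (from the two edges through P_3).
So 10·p + 136 = 2·18 = 36 ⇒ p = -10.

-10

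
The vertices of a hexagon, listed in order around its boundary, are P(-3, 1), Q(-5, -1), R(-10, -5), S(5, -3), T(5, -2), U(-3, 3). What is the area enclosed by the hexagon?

49

Σ = (8) + (15) + (55) + (5) + (9) + (6) = 98
Area = |Σ|/2 = 49.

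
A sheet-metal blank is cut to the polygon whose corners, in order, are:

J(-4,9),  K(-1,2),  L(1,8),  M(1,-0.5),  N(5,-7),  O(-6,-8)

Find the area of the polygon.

Cross-terms: 1, -10, -8.5, -4.5, -82, -86  ⇒  Σ = -190
Area = |Σ|/2 = 95.

95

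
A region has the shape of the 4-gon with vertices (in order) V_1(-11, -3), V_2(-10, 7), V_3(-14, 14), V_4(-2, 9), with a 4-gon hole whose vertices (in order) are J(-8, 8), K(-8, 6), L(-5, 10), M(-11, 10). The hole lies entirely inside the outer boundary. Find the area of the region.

Outer boundary:
Σ = (-107) + (-42) + (-98) + (105) = -142
Area = |Σ|/2 = 71.
Hole:
Apply Gauss's area formula: 2A = Σ (x_i·y_{i+1} − x_{i+1}·y_i), indices taken mod 4.
Σ = (16) + (-50) + (60) + (-8) = 18
Area = |Σ|/2 = 9.
Net area = 71 − 9 = 62.

62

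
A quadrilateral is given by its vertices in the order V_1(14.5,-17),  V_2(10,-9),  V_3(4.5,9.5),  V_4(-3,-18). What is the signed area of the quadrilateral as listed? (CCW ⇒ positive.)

217.25

V_1→V_2: (14.5)(-9) − (10)(-17) = 39.5
V_2→V_3: (10)(9.5) − (4.5)(-9) = 135.5
V_3→V_4: (4.5)(-18) − (-3)(9.5) = -52.5
V_4→V_1: (-3)(-17) − (14.5)(-18) = 312
Σ = 434.5
Signed area = Σ/2 = 217.25 (positive ⇒ counter-clockwise traversal).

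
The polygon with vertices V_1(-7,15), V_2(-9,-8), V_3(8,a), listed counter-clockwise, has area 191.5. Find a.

The doubled signed area Σ (x_i y_{i+1} − x_{i+1} y_i) is linear in a.
With a=0 it equals 375; the coefficient of a is -2 (from the two edges through V_3).
So -2·a + 375 = 2·191.5 = 383 ⇒ a = -4.

-4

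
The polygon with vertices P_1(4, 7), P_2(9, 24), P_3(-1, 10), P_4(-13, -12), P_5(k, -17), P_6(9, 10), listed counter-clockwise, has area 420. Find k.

Write out the shoelace sum; only the two edges meeting at P_5 involve k:
2·Area = [((-13)·(-17) − k·(-12)) + (k·10 − 9·(-17))] + 312
       = 22·k + 686 = 840
⇒ k = 7.

7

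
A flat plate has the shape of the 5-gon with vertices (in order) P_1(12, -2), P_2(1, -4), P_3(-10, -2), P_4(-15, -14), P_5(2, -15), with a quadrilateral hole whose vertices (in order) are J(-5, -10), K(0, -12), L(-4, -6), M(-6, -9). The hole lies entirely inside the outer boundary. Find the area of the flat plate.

212

Outer boundary:
P_1→P_2: (12)(-4) − (1)(-2) = -46
P_2→P_3: (1)(-2) − (-10)(-4) = -42
P_3→P_4: (-10)(-14) − (-15)(-2) = 110
P_4→P_5: (-15)(-15) − (2)(-14) = 253
P_5→P_1: (2)(-2) − (12)(-15) = 176
Σ = 451
Area = |Σ|/2 = 225.5.
Hole:
Apply the shoelace formula: 2A = Σ (x_i·y_{i+1} − x_{i+1}·y_i), indices taken mod 4.
J→K: (-5)(-12) − (0)(-10) = 60
K→L: (0)(-6) − (-4)(-12) = -48
L→M: (-4)(-9) − (-6)(-6) = 0
M→J: (-6)(-10) − (-5)(-9) = 15
Σ = 27
Area = |Σ|/2 = 13.5.
Net area = 225.5 − 13.5 = 212.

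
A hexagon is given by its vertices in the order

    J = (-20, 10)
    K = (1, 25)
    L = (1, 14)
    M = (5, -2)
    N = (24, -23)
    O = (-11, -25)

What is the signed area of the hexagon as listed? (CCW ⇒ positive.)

-1061.5

Apply the shoelace (surveyor's) formula: 2A = Σ (x_i·y_{i+1} − x_{i+1}·y_i), indices taken mod 6.
J→K: (-20)(25) − (1)(10) = -510
K→L: (1)(14) − (1)(25) = -11
L→M: (1)(-2) − (5)(14) = -72
M→N: (5)(-23) − (24)(-2) = -67
N→O: (24)(-25) − (-11)(-23) = -853
O→J: (-11)(10) − (-20)(-25) = -610
Σ = -2123
Signed area = Σ/2 = -1061.5 (negative ⇒ clockwise traversal).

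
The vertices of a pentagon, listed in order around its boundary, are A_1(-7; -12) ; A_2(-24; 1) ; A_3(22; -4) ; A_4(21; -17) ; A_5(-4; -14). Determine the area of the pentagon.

Apply the surveyor's formula: 2A = Σ (x_i·y_{i+1} − x_{i+1}·y_i), indices taken mod 5.
Σ = (-295) + (74) + (-290) + (-362) + (-50) = -923
Area = |Σ|/2 = 461.5.

461.5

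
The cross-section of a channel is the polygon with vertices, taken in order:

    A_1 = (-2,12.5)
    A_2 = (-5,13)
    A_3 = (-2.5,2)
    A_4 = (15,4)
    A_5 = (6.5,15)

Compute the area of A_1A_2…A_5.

164.625

Σ = (36.5) + (22.5) + (-40) + (199) + (111.25) = 329.25
Area = |Σ|/2 = 164.625.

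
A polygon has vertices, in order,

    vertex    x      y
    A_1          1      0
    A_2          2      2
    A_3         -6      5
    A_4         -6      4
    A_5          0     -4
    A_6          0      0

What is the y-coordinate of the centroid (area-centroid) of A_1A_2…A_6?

Apply the shoelace (surveyor's) formula. First the cross-terms c_i = x_i·y_{i+1} − x_{i+1}·y_i:
  2, 22, 6, 24, 0, 0  ⇒  2A = 54, A = 27.
Then Σ (y_i + y_{i+1})·c_i = 212, so ȳ = 212 / (6·27) = 106/81.

106/81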